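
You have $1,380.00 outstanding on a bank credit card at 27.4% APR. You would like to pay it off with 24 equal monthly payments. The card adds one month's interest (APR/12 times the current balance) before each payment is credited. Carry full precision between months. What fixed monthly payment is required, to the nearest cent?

Monthly rate r = 27.4%/12 = 2.28333% = 0.0228333.
Level-payment amortization: P = B₀·r / (1 − (1+r)^(−n)) = 1380.00·0.0228333 / (1 − 1.02283^(−24)).
Denominator 1 − (1+r)^(−24) = 0.418321448.
P = 31.51 / 0.418321448 ≈ 75.32.

$75.32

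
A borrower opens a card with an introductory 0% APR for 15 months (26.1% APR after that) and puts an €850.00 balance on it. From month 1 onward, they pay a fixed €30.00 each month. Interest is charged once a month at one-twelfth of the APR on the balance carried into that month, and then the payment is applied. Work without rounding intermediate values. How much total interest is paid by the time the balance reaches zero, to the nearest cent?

€77.54

Promo months 1–15 at r₀ = 0%/12 = 0; months 16+ at r₁ = 26.1%/12 = 0.02175.
After month 15 (no interest yet): B = €850.00 − 15·€30.00 = €400.00.
Then at r₁ with €30.00/mo: n₂ = −ln(1 − r₁·B/P)/ln(1+r₁) ≈ 15.92 → 16 more payments.
Total paid = 30·€30.00 + €27.54 = €927.54; interest = €927.54 − €850.00 = €77.54.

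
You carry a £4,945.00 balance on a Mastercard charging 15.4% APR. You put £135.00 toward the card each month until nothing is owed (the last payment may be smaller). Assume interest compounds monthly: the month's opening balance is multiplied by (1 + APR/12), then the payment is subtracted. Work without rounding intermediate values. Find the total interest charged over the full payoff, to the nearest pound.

£1,778

Monthly rate r = 15.4%/12 = 1.28333% = 0.0128333.
Payoff takes n = ⌈−ln(1 − rB₀/P)/ln(1+r)⌉ = ⌈49.800⌉ = 50 payments; the last is £108.09.
Total paid = 49·£135.00 + £108.09 = £6,723.09.
Total interest = total paid − principal = £6,723.09 − £4,945.00 = £1,778.09.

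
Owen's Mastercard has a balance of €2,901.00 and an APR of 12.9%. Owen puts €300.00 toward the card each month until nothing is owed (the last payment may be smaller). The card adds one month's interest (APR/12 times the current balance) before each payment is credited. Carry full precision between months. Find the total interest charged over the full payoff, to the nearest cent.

€178.87

Monthly rate r = 12.9%/12 = 1.075% = 0.01075.
Payoff takes n = ⌈−ln(1 − rB₀/P)/ln(1+r)⌉ = ⌈10.265⌉ = 11 payments; the last is €79.87.
Total paid = 10·€300.00 + €79.87 = €3,079.87.
Total interest = total paid − principal = €3,079.87 − €2,901.00 = €178.87.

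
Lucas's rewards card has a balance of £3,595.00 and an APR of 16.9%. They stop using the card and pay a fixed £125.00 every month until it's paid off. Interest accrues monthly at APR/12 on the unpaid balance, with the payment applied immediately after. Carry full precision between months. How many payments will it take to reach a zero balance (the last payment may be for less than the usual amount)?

38 payments

Monthly rate r = 16.9%/12 = 1.40833% = 0.0140833.
Recurrence: B ← B·(1+r) − £125.00.
Month 1: interest £50.63; balance after payment £3,520.63.
Month 2: interest £49.58; balance after payment £3,445.21.
Closed form: n = −ln(1 − rB₀/P)/ln(1+r) = −ln(0.59496)/ln(1.01408) ≈ 37.129, so the balance reaches zero during payment 38.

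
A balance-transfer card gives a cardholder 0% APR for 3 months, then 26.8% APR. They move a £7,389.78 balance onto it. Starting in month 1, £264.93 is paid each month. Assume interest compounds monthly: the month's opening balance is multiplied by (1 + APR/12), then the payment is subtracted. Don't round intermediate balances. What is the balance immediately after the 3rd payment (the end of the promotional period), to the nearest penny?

Promo months 1–3 at r₀ = 0%/12 = 0; months 4+ at r₁ = 26.8%/12 = 0.0223333.
After month 3 (no interest yet): B = £7,389.78 − 3·£264.93 = £6,594.99.

£6,594.99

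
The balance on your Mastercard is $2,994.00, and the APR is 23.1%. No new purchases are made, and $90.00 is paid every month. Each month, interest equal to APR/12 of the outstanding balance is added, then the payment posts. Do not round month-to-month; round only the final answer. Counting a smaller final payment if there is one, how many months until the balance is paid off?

54 months

Monthly rate r = 23.1%/12 = 1.925% = 0.01925.
Recurrence: B ← B·(1+r) − $90.00.
Month 1: interest $57.63; balance after payment $2,961.63.
Month 2: interest $57.01; balance after payment $2,928.65.
Closed form: n = −ln(1 − rB₀/P)/ln(1+r) = −ln(0.35962)/ln(1.01925) ≈ 53.638, so the balance reaches zero during payment 54.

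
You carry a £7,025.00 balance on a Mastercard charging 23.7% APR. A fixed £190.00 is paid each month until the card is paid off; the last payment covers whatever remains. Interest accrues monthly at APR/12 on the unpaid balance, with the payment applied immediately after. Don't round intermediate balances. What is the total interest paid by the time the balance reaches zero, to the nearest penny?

£5,703.40

Monthly rate r = 23.7%/12 = 1.975% = 0.01975.
Payoff takes n = ⌈−ln(1 − rB₀/P)/ln(1+r)⌉ = ⌈66.992⌉ = 67 payments; the last is £188.40.
Total paid = 66·£190.00 + £188.40 = £12,728.40.
Total interest = total paid − principal = £12,728.40 − £7,025.00 = £5,703.40.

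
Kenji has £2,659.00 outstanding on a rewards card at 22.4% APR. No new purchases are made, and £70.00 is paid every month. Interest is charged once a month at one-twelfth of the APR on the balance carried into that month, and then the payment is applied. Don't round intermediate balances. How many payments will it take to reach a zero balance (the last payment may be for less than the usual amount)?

67 payments

Monthly rate r = 22.4%/12 = 1.86667% = 0.0186667.
Recurrence: B ← B·(1+r) − £70.00.
Month 1: interest £49.63; balance after payment £2,638.63.
Month 2: interest £49.25; balance after payment £2,617.89.
Closed form: n = −ln(1 − rB₀/P)/ln(1+r) = −ln(0.29093)/ln(1.01867) ≈ 66.758, so the balance reaches zero during payment 67.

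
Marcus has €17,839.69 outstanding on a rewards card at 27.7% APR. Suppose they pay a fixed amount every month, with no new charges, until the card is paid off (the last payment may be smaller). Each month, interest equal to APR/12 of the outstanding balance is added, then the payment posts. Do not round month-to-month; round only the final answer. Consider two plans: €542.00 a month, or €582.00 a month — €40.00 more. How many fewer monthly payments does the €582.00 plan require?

Monthly rate r = 27.7%/12 = 2.30833% = 0.0230833.
At €542.00/mo: n = ⌈−ln(1 − rB₀/P)/ln(1+r)⌉ = 63 payments (last €269.73); total interest = total paid − €17,839.69 = €16,034.04.
At €582.00/mo: 54 payments (last €510.35); total interest €13,516.66.
Payments saved = 63 − 54 = 9.

9 fewer payments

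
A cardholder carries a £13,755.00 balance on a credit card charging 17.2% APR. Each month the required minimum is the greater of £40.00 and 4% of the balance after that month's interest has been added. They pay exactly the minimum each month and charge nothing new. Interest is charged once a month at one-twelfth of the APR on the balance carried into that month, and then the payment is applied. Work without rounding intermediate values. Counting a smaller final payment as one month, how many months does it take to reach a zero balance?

130 months

Monthly rate r = 17.2%/12 = 1.43333% = 0.0143333.
While 4% of the post-interest balance exceeds £40.00, each month B ← (B·(1+r))·(1 − 0.04), i.e. B shrinks by the factor (1+r)·0.96 = 0.97376.
This holds for months 1–100. Entering month 101 the balance is £963.06; 4% of the post-interest balance is now below £40.00, so the flat £40.00 minimum applies from here.
From month 101 a fixed £40.00 at rate r clears £963.06 in 30 more payments. Total: 100 + 30 = 130 months.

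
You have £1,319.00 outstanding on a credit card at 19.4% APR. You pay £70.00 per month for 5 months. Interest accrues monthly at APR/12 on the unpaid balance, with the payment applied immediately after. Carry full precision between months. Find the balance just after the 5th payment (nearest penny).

£1,067.62

Monthly rate r = 19.4%/12 = 1.61667% = 0.0161667.
Each month: B ← B·(1+r) − £70.00.
Month 1: interest £21.32; balance after payment £1,270.32.
Month 2: interest £20.54; balance after payment £1,220.86.
Month 3: interest £19.74; balance after payment £1,170.60.
Month 4: interest £18.92; balance after payment £1,119.52.
Month 5: interest £18.10; balance after payment £1,067.62.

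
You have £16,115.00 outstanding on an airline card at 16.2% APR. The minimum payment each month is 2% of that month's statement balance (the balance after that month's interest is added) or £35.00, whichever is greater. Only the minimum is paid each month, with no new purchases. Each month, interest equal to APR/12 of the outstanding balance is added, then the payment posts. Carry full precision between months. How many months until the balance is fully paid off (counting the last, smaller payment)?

411 months

Monthly rate r = 16.2%/12 = 1.35% = 0.0135.
While 2% of the post-interest balance exceeds £35.00, each month B ← (B·(1+r))·(1 − 0.02), i.e. B shrinks by the factor (1+r)·0.98 = 0.99323.
This holds for months 1–329. Entering month 330 the balance is £1,724.34; 2% of the post-interest balance is now below £35.00, so the flat £35.00 minimum applies from here.
From month 330 a fixed £35.00 at rate r clears £1,724.34 in 82 more payments. Total: 329 + 82 = 411 months.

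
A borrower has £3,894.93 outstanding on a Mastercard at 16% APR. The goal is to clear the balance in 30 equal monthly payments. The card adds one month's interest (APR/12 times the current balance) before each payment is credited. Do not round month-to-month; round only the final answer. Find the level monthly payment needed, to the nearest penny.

Monthly rate r = 16%/12 = 1.33333% = 0.0133333.
Level-payment amortization: P = B₀·r / (1 − (1+r)^(−n)) = 3894.93·0.0133333 / (1 − 1.01333^(−30)).
Denominator 1 − (1+r)^(−30) = 0.327905822.
P = 51.9324 / 0.327905822 ≈ 158.38.

£158.38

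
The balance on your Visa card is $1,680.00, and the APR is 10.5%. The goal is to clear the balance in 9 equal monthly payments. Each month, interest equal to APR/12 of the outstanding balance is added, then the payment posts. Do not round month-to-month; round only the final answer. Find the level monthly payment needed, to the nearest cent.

$194.93

Monthly rate r = 10.5%/12 = 0.875% = 0.00875.
Level-payment amortization: P = B₀·r / (1 − (1+r)^(−n)) = 1680.00·0.00875 / (1 − 1.00875^(−9)).
Denominator 1 − (1+r)^(−9) = 0.0754123877.
P = 14.7 / 0.0754123877 ≈ 194.93.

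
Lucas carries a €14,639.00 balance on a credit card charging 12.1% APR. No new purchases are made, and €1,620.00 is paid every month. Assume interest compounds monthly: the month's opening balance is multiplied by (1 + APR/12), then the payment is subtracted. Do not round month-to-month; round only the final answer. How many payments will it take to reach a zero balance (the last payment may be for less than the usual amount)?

10 payments

Monthly rate r = 12.1%/12 = 1.00833% = 0.0100833.
Recurrence: B ← B·(1+r) − €1,620.00.
Month 1: interest €147.61; balance after payment €13,166.61.
Month 2: interest €132.76; balance after payment €11,679.37.
Closed form: n = −ln(1 − rB₀/P)/ln(1+r) = −ln(0.90888)/ln(1.01008) ≈ 9.523, so the balance reaches zero during payment 10.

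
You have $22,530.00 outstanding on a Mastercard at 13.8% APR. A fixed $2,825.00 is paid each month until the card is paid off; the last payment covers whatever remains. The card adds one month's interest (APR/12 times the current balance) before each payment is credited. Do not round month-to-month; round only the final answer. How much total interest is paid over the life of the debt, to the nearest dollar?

$1,241

Monthly rate r = 13.8%/12 = 1.15% = 0.0115.
Payoff takes n = ⌈−ln(1 − rB₀/P)/ln(1+r)⌉ = ⌈8.413⌉ = 9 payments; the last is $1,170.57.
Total paid = 8·$2,825.00 + $1,170.57 = $23,770.57.
Total interest = total paid − principal = $23,770.57 − $22,530.00 = $1,240.57.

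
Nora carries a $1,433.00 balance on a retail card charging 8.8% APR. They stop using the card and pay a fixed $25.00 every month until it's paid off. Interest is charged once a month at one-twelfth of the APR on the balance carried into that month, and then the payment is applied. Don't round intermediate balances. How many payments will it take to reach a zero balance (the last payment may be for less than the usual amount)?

Monthly rate r = 8.8%/12 = 0.733333% = 0.00733333.
Recurrence: B ← B·(1+r) − $25.00.
Month 1: interest $10.51; balance after payment $1,418.51.
Month 2: interest $10.40; balance after payment $1,403.91.
Closed form: n = −ln(1 − rB₀/P)/ln(1+r) = −ln(0.57965)/ln(1.00733) ≈ 74.635, so the balance reaches zero during payment 75.

75 months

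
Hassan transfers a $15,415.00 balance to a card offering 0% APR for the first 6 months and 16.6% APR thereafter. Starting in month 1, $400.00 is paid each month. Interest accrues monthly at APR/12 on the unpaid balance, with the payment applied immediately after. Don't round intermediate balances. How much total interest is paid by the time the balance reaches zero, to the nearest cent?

Promo months 1–6 at r₀ = 0%/12 = 0; months 7+ at r₁ = 16.6%/12 = 0.0138333.
After month 6 (no interest yet): B = $15,415.00 − 6·$400.00 = $13,015.00.
Then at r₁ with $400.00/mo: n₂ = −ln(1 − r₁·B/P)/ln(1+r₁) ≈ 43.53 → 44 more payments.
Total paid = 49·$400.00 + $212.24 = $19,812.24; interest = $19,812.24 − $15,415.00 = $4,397.24.

$4,397.24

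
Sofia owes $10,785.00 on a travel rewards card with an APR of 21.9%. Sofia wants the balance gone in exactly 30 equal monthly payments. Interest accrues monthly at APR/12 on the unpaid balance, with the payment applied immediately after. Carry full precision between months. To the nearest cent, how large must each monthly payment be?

Monthly rate r = 21.9%/12 = 1.825% = 0.01825.
Level-payment amortization: P = B₀·r / (1 − (1+r)^(−n)) = 10785.00·0.01825 / (1 − 1.01825^(−30)).
Denominator 1 − (1+r)^(−30) = 0.418744016.
P = 196.826 / 0.418744016 ≈ 470.04.

$470.04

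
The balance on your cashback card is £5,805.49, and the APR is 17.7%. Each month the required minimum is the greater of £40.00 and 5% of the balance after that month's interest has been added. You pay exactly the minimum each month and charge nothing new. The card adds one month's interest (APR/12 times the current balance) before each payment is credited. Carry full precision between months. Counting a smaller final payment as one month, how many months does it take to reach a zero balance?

Monthly rate r = 17.7%/12 = 1.475% = 0.01475.
While 5% of the post-interest balance exceeds £40.00, each month B ← (B·(1+r))·(1 − 0.05), i.e. B shrinks by the factor (1+r)·0.95 = 0.96401.
This holds for months 1–55. Entering month 56 the balance is £773.37; 5% of the post-interest balance is now below £40.00, so the flat £40.00 minimum applies from here.
From month 56 a fixed £40.00 at rate r clears £773.37 in 23 more payments. Total: 55 + 23 = 78 months.

78 months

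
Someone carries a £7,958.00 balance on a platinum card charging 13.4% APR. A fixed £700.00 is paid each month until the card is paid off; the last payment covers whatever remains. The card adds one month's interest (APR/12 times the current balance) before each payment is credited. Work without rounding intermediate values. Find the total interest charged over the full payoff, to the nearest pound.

Monthly rate r = 13.4%/12 = 1.11667% = 0.0111667.
Payoff takes n = ⌈−ln(1 − rB₀/P)/ln(1+r)⌉ = ⌈12.225⌉ = 13 payments; the last is £158.52.
Total paid = 12·£700.00 + £158.52 = £8,558.52.
Total interest = total paid − principal = £8,558.52 − £7,958.00 = £600.52.

£601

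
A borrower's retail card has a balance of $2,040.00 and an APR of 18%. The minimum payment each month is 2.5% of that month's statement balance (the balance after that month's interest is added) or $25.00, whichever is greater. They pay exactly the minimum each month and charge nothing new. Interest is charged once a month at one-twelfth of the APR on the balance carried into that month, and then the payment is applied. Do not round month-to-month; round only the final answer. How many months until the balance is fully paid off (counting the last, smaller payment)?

Monthly rate r = 18%/12 = 1.5% = 0.015.
While 2.5% of the post-interest balance exceeds $25.00, each month B ← (B·(1+r))·(1 − 0.025), i.e. B shrinks by the factor (1+r)·0.975 = 0.98962.
This holds for months 1–70. Entering month 71 the balance is $983.05; 2.5% of the post-interest balance is now below $25.00, so the flat $25.00 minimum applies from here.
From month 71 a fixed $25.00 at rate r clears $983.05 in 60 more payments. Total: 70 + 60 = 130 months.

130 months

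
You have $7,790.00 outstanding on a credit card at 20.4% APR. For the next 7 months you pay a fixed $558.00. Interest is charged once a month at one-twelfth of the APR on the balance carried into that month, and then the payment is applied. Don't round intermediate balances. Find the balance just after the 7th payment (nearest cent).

Monthly rate r = 20.4%/12 = 1.7% = 0.017.
Each month: B ← B·(1+r) − $558.00.
Month 1: interest $132.43; balance after payment $7,364.43.
Month 2: interest $125.20; balance after payment $6,931.63.
Month 3: interest $117.84; balance after payment $6,491.46.
Month 4: interest $110.35; balance after payment $6,043.82.
Month 5: interest $102.74; balance after payment $5,588.56.
Month 6: interest $95.01; balance after payment $5,125.57.
Month 7: interest $87.13; balance after payment $4,654.70.

$4,654.70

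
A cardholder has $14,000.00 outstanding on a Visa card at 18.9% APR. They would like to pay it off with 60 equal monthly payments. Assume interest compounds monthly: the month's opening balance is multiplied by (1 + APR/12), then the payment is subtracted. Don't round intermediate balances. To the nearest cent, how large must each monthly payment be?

$362.40

Monthly rate r = 18.9%/12 = 1.575% = 0.01575.
Level-payment amortization: P = B₀·r / (1 − (1+r)^(−n)) = 14000.00·0.01575 / (1 − 1.01575^(−60)).
Denominator 1 − (1+r)^(−60) = 0.608447375.
P = 220.5 / 0.608447375 ≈ 362.40.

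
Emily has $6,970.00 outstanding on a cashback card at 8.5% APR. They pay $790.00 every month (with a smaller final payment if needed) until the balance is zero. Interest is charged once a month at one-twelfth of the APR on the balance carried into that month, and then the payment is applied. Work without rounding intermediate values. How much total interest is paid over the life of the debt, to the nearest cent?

$253.12

Monthly rate r = 8.5%/12 = 0.708333% = 0.00708333.
Payoff takes n = ⌈−ln(1 − rB₀/P)/ln(1+r)⌉ = ⌈9.143⌉ = 10 payments; the last is $113.12.
Total paid = 9·$790.00 + $113.12 = $7,223.12.
Total interest = total paid − principal = $7,223.12 − $6,970.00 = $253.12.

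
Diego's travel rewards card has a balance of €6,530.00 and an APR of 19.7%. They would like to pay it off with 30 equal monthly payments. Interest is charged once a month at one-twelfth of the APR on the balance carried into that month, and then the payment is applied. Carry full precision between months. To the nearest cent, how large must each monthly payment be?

Monthly rate r = 19.7%/12 = 1.64167% = 0.0164167.
Level-payment amortization: P = B₀·r / (1 − (1+r)^(−n)) = 6530.00·0.0164167 / (1 − 1.01642^(−30)).
Denominator 1 − (1+r)^(−30) = 0.386454653.
P = 107.201 / 0.386454653 ≈ 277.40.

€277.40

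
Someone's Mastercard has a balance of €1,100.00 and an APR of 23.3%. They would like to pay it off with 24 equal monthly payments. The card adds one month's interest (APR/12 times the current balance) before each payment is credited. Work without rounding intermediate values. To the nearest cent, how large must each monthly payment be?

€57.77

Monthly rate r = 23.3%/12 = 1.94167% = 0.0194167.
Level-payment amortization: P = B₀·r / (1 − (1+r)^(−n)) = 1100.00·0.0194167 / (1 − 1.01942^(−24)).
Denominator 1 − (1+r)^(−24) = 0.369683773.
P = 21.3583 / 0.369683773 ≈ 57.77.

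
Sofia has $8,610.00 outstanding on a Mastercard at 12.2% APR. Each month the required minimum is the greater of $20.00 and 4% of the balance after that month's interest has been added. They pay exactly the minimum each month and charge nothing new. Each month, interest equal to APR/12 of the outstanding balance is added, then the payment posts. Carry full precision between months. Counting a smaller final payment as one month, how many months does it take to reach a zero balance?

122 months

Monthly rate r = 12.2%/12 = 1.01667% = 0.0101667.
While 4% of the post-interest balance exceeds $20.00, each month B ← (B·(1+r))·(1 − 0.04), i.e. B shrinks by the factor (1+r)·0.96 = 0.96976.
This holds for months 1–94. Entering month 95 the balance is $480.22; 4% of the post-interest balance is now below $20.00, so the flat $20.00 minimum applies from here.
From month 95 a fixed $20.00 at rate r clears $480.22 in 28 more payments. Total: 94 + 28 = 122 months.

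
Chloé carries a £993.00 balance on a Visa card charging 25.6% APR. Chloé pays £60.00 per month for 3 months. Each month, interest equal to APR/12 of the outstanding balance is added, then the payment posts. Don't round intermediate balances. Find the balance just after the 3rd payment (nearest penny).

Monthly rate r = 25.6%/12 = 2.13333% = 0.0213333.
Each month: B ← B·(1+r) − £60.00.
Month 1: interest £21.18; balance after payment £954.18.
Month 2: interest £20.36; balance after payment £914.54.
Month 3: interest £19.51; balance after payment £874.05.

£874.05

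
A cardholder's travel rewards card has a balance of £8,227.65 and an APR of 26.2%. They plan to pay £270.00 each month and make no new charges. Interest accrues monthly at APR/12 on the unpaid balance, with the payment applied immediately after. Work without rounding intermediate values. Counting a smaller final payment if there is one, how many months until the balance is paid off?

51 payments

Monthly rate r = 26.2%/12 = 2.18333% = 0.0218333.
Recurrence: B ← B·(1+r) − £270.00.
Month 1: interest £179.64; balance after payment £8,137.29.
Month 2: interest £177.66; balance after payment £8,044.95.
Closed form: n = −ln(1 − rB₀/P)/ln(1+r) = −ln(0.33468)/ln(1.02183) ≈ 50.679, so the balance reaches zero during payment 51.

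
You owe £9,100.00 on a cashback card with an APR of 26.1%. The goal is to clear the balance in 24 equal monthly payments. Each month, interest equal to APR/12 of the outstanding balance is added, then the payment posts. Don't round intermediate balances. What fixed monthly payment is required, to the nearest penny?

Monthly rate r = 26.1%/12 = 2.175% = 0.02175.
Level-payment amortization: P = B₀·r / (1 − (1+r)^(−n)) = 9100.00·0.02175 / (1 − 1.02175^(−24)).
Denominator 1 − (1+r)^(−24) = 0.403337853.
P = 197.925 / 0.403337853 ≈ 490.72.

£490.72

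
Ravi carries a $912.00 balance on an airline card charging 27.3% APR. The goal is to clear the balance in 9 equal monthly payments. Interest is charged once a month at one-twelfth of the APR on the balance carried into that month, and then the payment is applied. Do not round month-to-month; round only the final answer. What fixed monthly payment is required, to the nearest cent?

$113.21

Monthly rate r = 27.3%/12 = 2.275% = 0.02275.
Level-payment amortization: P = B₀·r / (1 − (1+r)^(−n)) = 912.00·0.02275 / (1 − 1.02275^(−9)).
Denominator 1 − (1+r)^(−9) = 0.183277338.
P = 20.748 / 0.183277338 ≈ 113.21.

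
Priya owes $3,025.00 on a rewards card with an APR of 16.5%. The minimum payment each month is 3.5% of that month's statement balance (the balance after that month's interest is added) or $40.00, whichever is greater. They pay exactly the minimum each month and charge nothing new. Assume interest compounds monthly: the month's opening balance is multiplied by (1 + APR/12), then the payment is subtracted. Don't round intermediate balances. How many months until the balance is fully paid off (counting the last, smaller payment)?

Monthly rate r = 16.5%/12 = 1.375% = 0.01375.
While 3.5% of the post-interest balance exceeds $40.00, each month B ← (B·(1+r))·(1 − 0.035), i.e. B shrinks by the factor (1+r)·0.965 = 0.97827.
This holds for months 1–45. Entering month 46 the balance is $1,125.49; 3.5% of the post-interest balance is now below $40.00, so the flat $40.00 minimum applies from here.
From month 46 a fixed $40.00 at rate r clears $1,125.49 in 36 more payments. Total: 45 + 36 = 81 months.

81 months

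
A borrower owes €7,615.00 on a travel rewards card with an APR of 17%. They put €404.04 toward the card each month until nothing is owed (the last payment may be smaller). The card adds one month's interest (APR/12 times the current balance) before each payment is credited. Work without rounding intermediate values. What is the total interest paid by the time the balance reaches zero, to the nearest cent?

€1,306.59

Monthly rate r = 17%/12 = 1.41667% = 0.0141667.
Payoff takes n = ⌈−ln(1 − rB₀/P)/ln(1+r)⌉ = ⌈22.080⌉ = 23 payments; the last is €32.71.
Total paid = 22·€404.04 + €32.71 = €8,921.59.
Total interest = total paid − principal = €8,921.59 − €7,615.00 = €1,306.59.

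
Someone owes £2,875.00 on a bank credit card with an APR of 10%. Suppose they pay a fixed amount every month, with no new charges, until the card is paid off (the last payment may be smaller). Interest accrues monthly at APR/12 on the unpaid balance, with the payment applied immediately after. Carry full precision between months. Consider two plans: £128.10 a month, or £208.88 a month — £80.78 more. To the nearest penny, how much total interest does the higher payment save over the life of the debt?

£129.60

Monthly rate r = 10%/12 = 0.833333% = 0.00833333.
At £128.10/mo: n = ⌈−ln(1 − rB₀/P)/ln(1+r)⌉ = 25 payments (last £121.78); total interest = total paid − £2,875.00 = £321.18.
At £208.88/mo: 15 payments (last £142.26); total interest £191.58.
Interest saved = £321.18 − £191.58 = £129.60.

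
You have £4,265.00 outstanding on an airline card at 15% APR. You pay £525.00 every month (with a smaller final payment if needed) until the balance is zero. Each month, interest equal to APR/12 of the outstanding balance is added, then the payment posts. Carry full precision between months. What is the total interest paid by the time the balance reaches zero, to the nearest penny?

£261.24

Monthly rate r = 15%/12 = 1.25% = 0.0125.
Payoff takes n = ⌈−ln(1 − rB₀/P)/ln(1+r)⌉ = ⌈8.620⌉ = 9 payments; the last is £326.24.
Total paid = 8·£525.00 + £326.24 = £4,526.24.
Total interest = total paid − principal = £4,526.24 − £4,265.00 = £261.24.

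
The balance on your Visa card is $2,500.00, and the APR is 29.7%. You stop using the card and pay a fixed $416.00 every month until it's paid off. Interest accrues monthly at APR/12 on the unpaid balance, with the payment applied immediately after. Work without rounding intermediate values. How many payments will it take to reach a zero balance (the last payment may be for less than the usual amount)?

7 payments

Monthly rate r = 29.7%/12 = 2.475% = 0.02475.
Recurrence: B ← B·(1+r) − $416.00.
Month 1: interest $61.87; balance after payment $2,145.88.
Month 2: interest $53.11; balance after payment $1,782.99.
Closed form: n = −ln(1 − rB₀/P)/ln(1+r) = −ln(0.85126)/ln(1.02475) ≈ 6.587, so the balance reaches zero during payment 7.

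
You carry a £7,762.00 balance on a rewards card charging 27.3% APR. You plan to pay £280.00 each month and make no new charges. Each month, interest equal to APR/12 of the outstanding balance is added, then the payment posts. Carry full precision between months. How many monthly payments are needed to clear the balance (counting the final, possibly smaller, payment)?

45 payments

Monthly rate r = 27.3%/12 = 2.275% = 0.02275.
Recurrence: B ← B·(1+r) − £280.00.
Month 1: interest £176.59; balance after payment £7,658.59.
Month 2: interest £174.23; balance after payment £7,552.82.
Closed form: n = −ln(1 − rB₀/P)/ln(1+r) = −ln(0.36934)/ln(1.02275) ≈ 44.278, so the balance reaches zero during payment 45.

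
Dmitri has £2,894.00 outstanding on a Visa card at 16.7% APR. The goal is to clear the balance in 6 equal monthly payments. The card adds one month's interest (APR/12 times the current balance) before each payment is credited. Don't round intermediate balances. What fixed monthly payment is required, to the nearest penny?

£506.10

Monthly rate r = 16.7%/12 = 1.39167% = 0.0139167.
Level-payment amortization: P = B₀·r / (1 − (1+r)^(−n)) = 2894.00·0.0139167 / (1 − 1.01392^(−6)).
Denominator 1 − (1+r)^(−6) = 0.0795791925.
P = 40.2748 / 0.0795791925 ≈ 506.10.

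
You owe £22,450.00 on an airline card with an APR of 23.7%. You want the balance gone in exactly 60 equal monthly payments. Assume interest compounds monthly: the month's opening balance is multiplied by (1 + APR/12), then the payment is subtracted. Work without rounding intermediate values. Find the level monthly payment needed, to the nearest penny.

£641.94

Monthly rate r = 23.7%/12 = 1.975% = 0.01975.
Level-payment amortization: P = B₀·r / (1 − (1+r)^(−n)) = 22450.00·0.01975 / (1 − 1.01975^(−60)).
Denominator 1 − (1+r)^(−60) = 0.690701965.
P = 443.387 / 0.690701965 ≈ 641.94.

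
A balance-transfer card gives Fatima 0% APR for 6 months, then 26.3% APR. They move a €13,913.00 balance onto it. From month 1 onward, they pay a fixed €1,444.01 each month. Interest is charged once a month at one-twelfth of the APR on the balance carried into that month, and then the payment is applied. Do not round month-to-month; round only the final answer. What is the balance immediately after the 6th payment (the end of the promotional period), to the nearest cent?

Promo months 1–6 at r₀ = 0%/12 = 0; months 7+ at r₁ = 26.3%/12 = 0.0219167.
After month 6 (no interest yet): B = €13,913.00 − 6·€1,444.01 = €5,248.94.

€5,248.94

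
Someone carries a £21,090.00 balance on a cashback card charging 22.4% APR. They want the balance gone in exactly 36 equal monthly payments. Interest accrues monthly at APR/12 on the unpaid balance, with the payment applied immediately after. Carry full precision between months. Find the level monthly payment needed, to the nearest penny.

Monthly rate r = 22.4%/12 = 1.86667% = 0.0186667.
Level-payment amortization: P = B₀·r / (1 − (1+r)^(−n)) = 21090.00·0.0186667 / (1 − 1.01867^(−36)).
Denominator 1 − (1+r)^(−36) = 0.486140283.
P = 393.68 / 0.486140283 ≈ 809.81.

£809.81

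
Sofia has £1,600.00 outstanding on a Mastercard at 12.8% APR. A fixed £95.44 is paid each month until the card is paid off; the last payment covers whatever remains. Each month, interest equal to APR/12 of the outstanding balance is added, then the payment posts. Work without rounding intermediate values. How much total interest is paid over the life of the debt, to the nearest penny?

Monthly rate r = 12.8%/12 = 1.06667% = 0.0106667.
Payoff takes n = ⌈−ln(1 − rB₀/P)/ln(1+r)⌉ = ⌈18.568⌉ = 19 payments; the last is £54.37.
Total paid = 18·£95.44 + £54.37 = £1,772.29.
Total interest = total paid − principal = £1,772.29 − £1,600.00 = £172.29.

£172.29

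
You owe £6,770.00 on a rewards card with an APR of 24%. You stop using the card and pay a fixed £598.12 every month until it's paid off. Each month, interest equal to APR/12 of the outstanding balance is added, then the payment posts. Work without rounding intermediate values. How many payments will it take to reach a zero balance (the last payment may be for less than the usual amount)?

13 months

Monthly rate r = 24%/12 = 2% = 0.02.
Recurrence: B ← B·(1+r) − £598.12.
Month 1: interest £135.40; balance after payment £6,307.28.
Month 2: interest £126.15; balance after payment £5,835.31.
Closed form: n = −ln(1 − rB₀/P)/ln(1+r) = −ln(0.77362)/ln(1.02) ≈ 12.961, so the balance reaches zero during payment 13.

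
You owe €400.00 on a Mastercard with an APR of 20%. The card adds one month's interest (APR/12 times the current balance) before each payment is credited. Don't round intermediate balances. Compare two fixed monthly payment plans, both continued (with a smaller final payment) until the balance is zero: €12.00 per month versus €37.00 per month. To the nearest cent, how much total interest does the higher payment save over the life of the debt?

Monthly rate r = 20%/12 = 1.66667% = 0.0166667.
At €12.00/mo: n = ⌈−ln(1 − rB₀/P)/ln(1+r)⌉ = 50 payments (last €0.73); total interest = total paid − €400.00 = €188.73.
At €37.00/mo: 13 payments (last €0.72); total interest €44.72.
Interest saved = €188.73 − €44.72 = €144.01.

€144.01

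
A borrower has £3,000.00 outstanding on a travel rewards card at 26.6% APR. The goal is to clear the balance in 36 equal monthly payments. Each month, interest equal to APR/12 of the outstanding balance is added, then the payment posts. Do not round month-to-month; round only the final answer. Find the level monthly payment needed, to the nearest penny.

Monthly rate r = 26.6%/12 = 2.21667% = 0.0221667.
Level-payment amortization: P = B₀·r / (1 − (1+r)^(−n)) = 3000.00·0.0221667 / (1 − 1.02217^(−36)).
Denominator 1 − (1+r)^(−36) = 0.545830166.
P = 66.5 / 0.545830166 ≈ 121.83.

£121.83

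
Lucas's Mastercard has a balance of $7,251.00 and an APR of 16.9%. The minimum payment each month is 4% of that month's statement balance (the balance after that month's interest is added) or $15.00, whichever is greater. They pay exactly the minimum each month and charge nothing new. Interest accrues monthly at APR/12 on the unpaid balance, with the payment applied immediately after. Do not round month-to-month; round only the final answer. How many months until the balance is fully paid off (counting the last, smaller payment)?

142 months

Monthly rate r = 16.9%/12 = 1.40833% = 0.0140833.
While 4% of the post-interest balance exceeds $15.00, each month B ← (B·(1+r))·(1 − 0.04), i.e. B shrinks by the factor (1+r)·0.96 = 0.97352.
This holds for months 1–111. Entering month 112 the balance is $368.71; 4% of the post-interest balance is now below $15.00, so the flat $15.00 minimum applies from here.
From month 112 a fixed $15.00 at rate r clears $368.71 in 31 more payments. Total: 111 + 31 = 142 months.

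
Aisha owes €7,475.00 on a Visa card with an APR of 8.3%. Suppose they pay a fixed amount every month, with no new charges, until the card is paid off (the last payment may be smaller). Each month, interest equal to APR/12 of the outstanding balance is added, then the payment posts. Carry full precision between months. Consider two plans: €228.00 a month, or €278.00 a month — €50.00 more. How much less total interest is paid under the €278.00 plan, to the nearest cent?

€207.67

Monthly rate r = 8.3%/12 = 0.691667% = 0.00691667.
At €228.00/mo: n = ⌈−ln(1 − rB₀/P)/ln(1+r)⌉ = 38 payments (last €70.78); total interest = total paid − €7,475.00 = €1,031.78.
At €278.00/mo: 30 payments (last €237.11); total interest €824.11.
Interest saved = €1,031.78 − €824.11 = €207.67.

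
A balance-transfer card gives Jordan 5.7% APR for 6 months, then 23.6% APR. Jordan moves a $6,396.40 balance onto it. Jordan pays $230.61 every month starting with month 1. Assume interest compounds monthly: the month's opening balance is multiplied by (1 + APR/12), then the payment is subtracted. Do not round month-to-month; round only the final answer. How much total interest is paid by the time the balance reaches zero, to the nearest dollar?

$1,891

Promo months 1–6 at r₀ = 5.7%/12 = 0.00475; months 7+ at r₁ = 23.6%/12 = 0.0196667.
After month 6: iterate B ← B·(1+r₀) − $230.61 for 6 months → $5,180.68.
Then at r₁ with $230.61/mo: n₂ = −ln(1 − r₁·B/P)/ln(1+r₁) ≈ 29.94 → 30 more payments.
Total paid = 35·$230.61 + $216.41 = $8,287.76; interest = $8,287.76 − $6,396.40 = $1,891.36.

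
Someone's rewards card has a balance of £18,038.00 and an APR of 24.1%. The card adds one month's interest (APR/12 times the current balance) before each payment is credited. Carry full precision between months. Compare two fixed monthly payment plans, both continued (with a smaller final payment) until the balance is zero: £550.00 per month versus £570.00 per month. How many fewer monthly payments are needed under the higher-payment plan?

Monthly rate r = 24.1%/12 = 2.00833% = 0.0200833.
At £550.00/mo: n = ⌈−ln(1 − rB₀/P)/ln(1+r)⌉ = 55 payments (last £31.37); total interest = total paid − £18,038.00 = £11,693.37.
At £570.00/mo: 51 payments (last £435.26); total interest £10,897.26.
Payments saved = 55 − 51 = 4.

4 fewer payments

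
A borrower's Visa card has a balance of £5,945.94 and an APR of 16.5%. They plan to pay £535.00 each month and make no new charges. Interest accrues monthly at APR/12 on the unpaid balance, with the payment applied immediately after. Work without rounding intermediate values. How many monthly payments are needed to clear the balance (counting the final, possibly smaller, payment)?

Monthly rate r = 16.5%/12 = 1.375% = 0.01375.
Recurrence: B ← B·(1+r) − £535.00.
Month 1: interest £81.76; balance after payment £5,492.70.
Month 2: interest £75.52; balance after payment £5,033.22.
Closed form: n = −ln(1 − rB₀/P)/ln(1+r) = −ln(0.84718)/ln(1.01375) ≈ 12.144, so the balance reaches zero during payment 13.

13 months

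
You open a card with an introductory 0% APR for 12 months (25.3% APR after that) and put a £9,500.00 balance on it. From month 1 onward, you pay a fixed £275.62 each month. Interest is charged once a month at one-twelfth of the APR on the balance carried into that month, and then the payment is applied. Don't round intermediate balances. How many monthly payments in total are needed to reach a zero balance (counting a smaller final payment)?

Promo months 1–12 at r₀ = 0%/12 = 0; months 13+ at r₁ = 25.3%/12 = 0.0210833.
After month 12 (no interest yet): B = £9,500.00 − 12·£275.62 = £6,192.56.
Then at r₁ with £275.62/mo: n₂ = −ln(1 − r₁·B/P)/ln(1+r₁) ≈ 30.76 → 31 more payments.

43 months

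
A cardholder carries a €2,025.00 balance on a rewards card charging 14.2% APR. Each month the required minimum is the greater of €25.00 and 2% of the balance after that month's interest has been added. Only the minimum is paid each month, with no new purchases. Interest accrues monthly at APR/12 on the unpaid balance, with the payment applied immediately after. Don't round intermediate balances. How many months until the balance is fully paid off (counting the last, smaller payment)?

134 months

Monthly rate r = 14.2%/12 = 1.18333% = 0.0118333.
While 2% of the post-interest balance exceeds €25.00, each month B ← (B·(1+r))·(1 − 0.02), i.e. B shrinks by the factor (1+r)·0.98 = 0.9916.
This holds for months 1–59. Entering month 60 the balance is €1,230.82; 2% of the post-interest balance is now below €25.00, so the flat €25.00 minimum applies from here.
From month 60 a fixed €25.00 at rate r clears €1,230.82 in 75 more payments. Total: 59 + 75 = 134 months.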